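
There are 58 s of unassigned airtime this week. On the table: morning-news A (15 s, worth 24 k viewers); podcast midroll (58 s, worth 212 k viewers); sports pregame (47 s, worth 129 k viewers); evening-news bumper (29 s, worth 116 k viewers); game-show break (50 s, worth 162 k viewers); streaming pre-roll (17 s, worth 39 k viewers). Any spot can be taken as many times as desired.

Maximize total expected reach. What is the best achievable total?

232

Taking 2×evening-news bumper: 58 s used, 232 in expected reach.
Nothing else within 58 s beats 232.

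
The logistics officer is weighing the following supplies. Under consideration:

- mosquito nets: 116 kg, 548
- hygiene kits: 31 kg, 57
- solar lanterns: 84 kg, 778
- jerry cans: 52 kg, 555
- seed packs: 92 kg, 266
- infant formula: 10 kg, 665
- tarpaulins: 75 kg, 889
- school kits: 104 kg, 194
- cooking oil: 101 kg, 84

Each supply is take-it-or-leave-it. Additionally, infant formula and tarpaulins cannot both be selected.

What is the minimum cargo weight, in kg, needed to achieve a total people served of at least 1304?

94

Need the lightest bundle worth ≥ 1304.
solar lanterns + infant formula: 1443 people served at 94 kg.
Any bundle with less than 94 kg falls short of 1304.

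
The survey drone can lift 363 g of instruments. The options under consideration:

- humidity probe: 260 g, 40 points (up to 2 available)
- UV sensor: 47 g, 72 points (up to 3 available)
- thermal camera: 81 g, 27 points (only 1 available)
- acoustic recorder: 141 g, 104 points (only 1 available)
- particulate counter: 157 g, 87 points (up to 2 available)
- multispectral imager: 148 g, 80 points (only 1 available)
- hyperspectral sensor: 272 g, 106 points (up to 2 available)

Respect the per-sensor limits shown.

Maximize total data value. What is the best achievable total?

The ratio ordering already packs tightly: 3×UV sensor + thermal camera + acoustic recorder, 363 g, 347.
Every other selection either busts 363 g or exceeds an availability limit or fails to beat 347.

347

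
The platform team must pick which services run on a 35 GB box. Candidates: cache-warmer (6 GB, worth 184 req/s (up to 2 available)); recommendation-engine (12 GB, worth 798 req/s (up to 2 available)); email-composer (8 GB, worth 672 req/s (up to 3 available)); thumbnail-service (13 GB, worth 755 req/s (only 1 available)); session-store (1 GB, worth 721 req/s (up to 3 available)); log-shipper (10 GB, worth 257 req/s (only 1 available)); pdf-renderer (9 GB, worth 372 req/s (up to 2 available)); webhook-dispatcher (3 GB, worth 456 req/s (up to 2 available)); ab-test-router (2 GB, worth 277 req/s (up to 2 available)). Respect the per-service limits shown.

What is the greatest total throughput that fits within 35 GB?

5368

Taking the top-ratio services first gives cache-warmer + 2×email-composer + 3×session-store + 2×webhook-dispatcher + 2×ab-test-router for 5157 (35 GB).
The 8 GB tied up in cache-warmer and ab-test-router is better spent on email-composer — total rises to 5368 (35 GB).
Every other selection either busts 35 GB or exceeds an availability limit or fails to beat 5368.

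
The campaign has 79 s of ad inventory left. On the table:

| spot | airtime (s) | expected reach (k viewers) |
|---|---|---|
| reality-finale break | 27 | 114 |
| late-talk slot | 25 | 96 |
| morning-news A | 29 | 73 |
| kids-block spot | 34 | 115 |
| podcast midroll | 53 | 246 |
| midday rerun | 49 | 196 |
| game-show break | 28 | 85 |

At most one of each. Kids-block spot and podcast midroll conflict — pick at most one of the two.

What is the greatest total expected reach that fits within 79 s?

Late-talk slot + podcast midroll uses 78 of the 79 s and totals 342.
Next best is reality-finale break + midday rerun at 310 (76 s) — short by 32.

342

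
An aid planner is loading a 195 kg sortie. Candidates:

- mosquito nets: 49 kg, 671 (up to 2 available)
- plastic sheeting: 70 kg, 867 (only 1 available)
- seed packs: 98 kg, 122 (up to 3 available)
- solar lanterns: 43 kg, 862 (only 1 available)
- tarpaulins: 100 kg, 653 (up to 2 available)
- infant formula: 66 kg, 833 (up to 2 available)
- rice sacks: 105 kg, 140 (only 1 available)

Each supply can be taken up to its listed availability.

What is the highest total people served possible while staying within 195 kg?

Taking the top-ratio supplies first gives 2×mosquito nets + solar lanterns for 2204 (141 kg).
The 98 kg tied up in 2×mosquito nets is better spent on plastic sheeting + infant formula — total rises to 2562 (179 kg).
Every other selection either busts 195 kg or exceeds an availability limit or fails to beat 2562.

2562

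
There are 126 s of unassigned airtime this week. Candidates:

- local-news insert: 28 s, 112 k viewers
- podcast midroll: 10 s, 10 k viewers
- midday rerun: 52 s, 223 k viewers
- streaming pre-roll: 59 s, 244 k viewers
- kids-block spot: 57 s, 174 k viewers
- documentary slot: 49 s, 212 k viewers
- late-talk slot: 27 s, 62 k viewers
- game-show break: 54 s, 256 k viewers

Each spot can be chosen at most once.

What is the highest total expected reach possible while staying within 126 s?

510

The ratio heuristic lands on podcast midroll + documentary slot + game-show break (478) but leaves 13 s idle.
Replace documentary slot with streaming pre-roll: the trade gains 32 net, giving 510 at 123 s.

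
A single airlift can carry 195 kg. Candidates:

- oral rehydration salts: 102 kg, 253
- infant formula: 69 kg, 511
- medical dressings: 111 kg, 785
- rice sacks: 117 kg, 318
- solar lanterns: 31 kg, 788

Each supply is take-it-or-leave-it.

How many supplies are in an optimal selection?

Best achievable people served is 1573.
For example medical dressings + solar lanterns achieves it, using 142 kg.
All optima have 2 supplies.

2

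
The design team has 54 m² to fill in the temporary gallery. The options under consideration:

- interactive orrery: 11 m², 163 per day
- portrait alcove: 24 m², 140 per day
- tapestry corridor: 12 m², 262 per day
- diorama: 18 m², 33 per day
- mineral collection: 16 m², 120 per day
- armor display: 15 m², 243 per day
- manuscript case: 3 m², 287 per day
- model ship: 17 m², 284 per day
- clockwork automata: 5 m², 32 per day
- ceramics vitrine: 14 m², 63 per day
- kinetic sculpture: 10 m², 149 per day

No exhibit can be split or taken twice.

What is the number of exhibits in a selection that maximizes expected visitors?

The maximum expected visitors within 54 m² is 1145.
interactive orrery + tapestry corridor + manuscript case + model ship + kinetic sculpture hits 1145 at 53 m².
Any selection reaching 1145 contains exactly 5 exhibits.

5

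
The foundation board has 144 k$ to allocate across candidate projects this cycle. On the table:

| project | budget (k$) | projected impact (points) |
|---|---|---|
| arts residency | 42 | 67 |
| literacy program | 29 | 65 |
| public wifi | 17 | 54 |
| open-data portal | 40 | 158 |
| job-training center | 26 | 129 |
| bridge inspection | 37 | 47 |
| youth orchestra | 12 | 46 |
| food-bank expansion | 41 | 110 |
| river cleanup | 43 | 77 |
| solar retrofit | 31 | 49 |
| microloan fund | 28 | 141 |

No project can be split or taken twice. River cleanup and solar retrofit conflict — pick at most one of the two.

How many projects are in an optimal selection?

The maximum projected impact within 144 k$ is 547.
literacy program + public wifi + open-data portal + job-training center + microloan fund hits 547 at 140 k$.
Any selection reaching 547 contains exactly 5 projects.

5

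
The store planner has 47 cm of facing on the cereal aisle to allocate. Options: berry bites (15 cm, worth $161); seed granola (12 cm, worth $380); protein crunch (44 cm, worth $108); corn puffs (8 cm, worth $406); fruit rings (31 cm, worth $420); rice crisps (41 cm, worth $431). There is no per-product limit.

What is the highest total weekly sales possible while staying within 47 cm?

By weekly sales per cm: corn puffs 50.75, seed granola 31.67, fruit rings 13.55, berry bites 10.73 lead.
The ratio ordering already packs tightly: 5×corn puffs, 40 cm, 2030.
The spare 7 cm is too small for any remaining product, and no exchange beats 2030.

2030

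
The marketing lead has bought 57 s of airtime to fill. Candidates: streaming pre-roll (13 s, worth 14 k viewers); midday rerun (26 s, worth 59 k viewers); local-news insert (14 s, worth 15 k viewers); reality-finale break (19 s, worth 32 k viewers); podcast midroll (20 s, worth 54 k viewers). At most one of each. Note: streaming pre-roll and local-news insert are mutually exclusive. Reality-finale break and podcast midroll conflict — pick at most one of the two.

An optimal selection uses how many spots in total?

2

The maximum expected reach within 57 s is 113.
midday rerun + podcast midroll hits 113 at 46 s.
Every optimal selection uses 2 spots.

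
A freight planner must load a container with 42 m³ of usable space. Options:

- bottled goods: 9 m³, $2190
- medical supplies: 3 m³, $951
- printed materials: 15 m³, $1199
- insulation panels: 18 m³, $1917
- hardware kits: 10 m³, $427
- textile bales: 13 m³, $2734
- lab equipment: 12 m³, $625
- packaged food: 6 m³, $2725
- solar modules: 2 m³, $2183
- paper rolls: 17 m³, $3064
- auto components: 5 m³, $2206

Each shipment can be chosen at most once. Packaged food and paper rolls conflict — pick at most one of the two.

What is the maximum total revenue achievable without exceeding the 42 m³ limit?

By revenue per m³: solar modules 1091.50, packaged food 454.17, auto components 441.20 lead.
Taking bottled goods + medical supplies + textile bales + packaged food + solar modules + auto components: 38 m³ used, 12989 in revenue.
The closest alternative, bottled goods + textile bales + packaged food + solar modules + auto components, reaches only 12038.

12989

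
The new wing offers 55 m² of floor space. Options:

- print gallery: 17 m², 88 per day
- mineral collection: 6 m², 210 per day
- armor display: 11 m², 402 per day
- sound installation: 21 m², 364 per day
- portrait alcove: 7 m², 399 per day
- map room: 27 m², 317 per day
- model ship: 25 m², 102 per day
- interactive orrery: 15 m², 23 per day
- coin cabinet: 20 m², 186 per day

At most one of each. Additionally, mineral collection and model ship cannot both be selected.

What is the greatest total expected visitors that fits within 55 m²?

1375

Density check — portrait alcove 57.00, armor display 36.55, mineral collection 35.00 are the best per m².
The ratio ordering already packs tightly: mineral collection + armor display + sound installation + portrait alcove, 45 m², 1375.
Runner-up mineral collection + armor display + portrait alcove + map room tops out at 1328.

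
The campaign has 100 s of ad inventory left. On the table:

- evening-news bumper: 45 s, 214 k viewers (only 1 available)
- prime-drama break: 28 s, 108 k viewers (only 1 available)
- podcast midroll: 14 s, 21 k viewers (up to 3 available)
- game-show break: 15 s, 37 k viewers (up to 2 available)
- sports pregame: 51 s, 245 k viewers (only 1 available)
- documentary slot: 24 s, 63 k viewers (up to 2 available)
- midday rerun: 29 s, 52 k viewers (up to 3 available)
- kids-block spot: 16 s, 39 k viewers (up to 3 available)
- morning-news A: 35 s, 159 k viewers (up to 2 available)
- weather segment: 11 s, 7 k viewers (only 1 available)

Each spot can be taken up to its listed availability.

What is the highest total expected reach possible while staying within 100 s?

Taking evening-news bumper + sports pregame: 96 s used, 459 in expected reach.
That's the maximum — no swap from here does better than 459.

459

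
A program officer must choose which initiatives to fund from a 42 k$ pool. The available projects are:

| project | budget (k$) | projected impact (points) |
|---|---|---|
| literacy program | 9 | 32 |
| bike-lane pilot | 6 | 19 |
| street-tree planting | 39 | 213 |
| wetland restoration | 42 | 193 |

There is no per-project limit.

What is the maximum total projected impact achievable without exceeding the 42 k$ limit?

213

Best packing: street-tree planting — 39 k$, 213 total.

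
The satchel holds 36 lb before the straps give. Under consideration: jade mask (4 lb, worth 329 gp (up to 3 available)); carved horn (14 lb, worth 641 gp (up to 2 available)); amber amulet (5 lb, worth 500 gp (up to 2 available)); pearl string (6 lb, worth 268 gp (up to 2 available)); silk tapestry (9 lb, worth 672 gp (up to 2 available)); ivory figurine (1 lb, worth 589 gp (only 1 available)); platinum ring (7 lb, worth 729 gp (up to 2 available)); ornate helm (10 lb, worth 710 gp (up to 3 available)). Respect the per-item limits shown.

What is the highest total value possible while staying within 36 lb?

Density check — ivory figurine 589.00, platinum ring 104.14, amber amulet 100.00 are the best per lb.
A density-first pass picks 2×jade mask + 2×amber amulet + ivory figurine + 2×platinum ring — 3705 at 33 lb.
The 8 lb tied up in 2×jade mask is better spent on ornate helm — total rises to 3757 (35 lb).

3757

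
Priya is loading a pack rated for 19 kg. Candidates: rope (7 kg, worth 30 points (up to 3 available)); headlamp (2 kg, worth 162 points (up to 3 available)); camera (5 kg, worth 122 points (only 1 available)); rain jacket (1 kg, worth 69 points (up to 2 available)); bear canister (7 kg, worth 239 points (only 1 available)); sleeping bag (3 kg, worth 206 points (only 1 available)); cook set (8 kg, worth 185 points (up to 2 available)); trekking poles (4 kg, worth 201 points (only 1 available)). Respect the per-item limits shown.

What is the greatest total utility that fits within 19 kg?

The ratio heuristic lands on 3×headlamp + 2×rain jacket + sleeping bag + trekking poles (1031) but leaves 4 kg idle.
The 1 kg tied up in rain jacket is better spent on camera — total rises to 1084 (19 kg).
Every other selection either busts 19 kg or exceeds an availability limit or fails to beat 1084.

1084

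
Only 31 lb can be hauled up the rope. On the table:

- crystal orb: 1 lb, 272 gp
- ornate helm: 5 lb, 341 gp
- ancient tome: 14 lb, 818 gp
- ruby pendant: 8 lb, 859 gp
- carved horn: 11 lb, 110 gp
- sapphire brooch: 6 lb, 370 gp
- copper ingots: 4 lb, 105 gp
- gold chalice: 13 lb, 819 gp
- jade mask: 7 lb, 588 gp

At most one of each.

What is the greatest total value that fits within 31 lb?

Taking the top-ratio items first gives crystal orb + ornate helm + ruby pendant + sapphire brooch + copper ingots + jade mask for 2535 (31 lb).
Replace ornate helm and sapphire brooch and copper ingots with gold chalice: the trade gains 3 net, giving 2538 at 29 lb.

2538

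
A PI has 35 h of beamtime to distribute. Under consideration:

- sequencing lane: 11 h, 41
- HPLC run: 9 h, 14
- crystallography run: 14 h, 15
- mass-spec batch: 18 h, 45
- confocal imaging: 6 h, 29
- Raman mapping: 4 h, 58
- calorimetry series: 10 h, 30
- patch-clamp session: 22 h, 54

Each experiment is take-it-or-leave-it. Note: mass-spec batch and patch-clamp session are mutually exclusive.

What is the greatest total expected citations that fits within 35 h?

158

Density check — Raman mapping 14.50, confocal imaging 4.83, sequencing lane 3.73 are the best per h.
The ratio ordering already packs tightly: sequencing lane + confocal imaging + Raman mapping + calorimetry series, 31 h, 158.
An exhaustive check of the 256 subsets confirms 158.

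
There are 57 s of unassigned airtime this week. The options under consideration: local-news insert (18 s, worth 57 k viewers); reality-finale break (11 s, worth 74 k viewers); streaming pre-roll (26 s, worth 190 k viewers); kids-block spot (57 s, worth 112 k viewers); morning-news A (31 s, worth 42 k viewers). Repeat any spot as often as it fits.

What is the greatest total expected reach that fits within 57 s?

380

2×streaming pre-roll uses 52 of the 57 s and totals 380.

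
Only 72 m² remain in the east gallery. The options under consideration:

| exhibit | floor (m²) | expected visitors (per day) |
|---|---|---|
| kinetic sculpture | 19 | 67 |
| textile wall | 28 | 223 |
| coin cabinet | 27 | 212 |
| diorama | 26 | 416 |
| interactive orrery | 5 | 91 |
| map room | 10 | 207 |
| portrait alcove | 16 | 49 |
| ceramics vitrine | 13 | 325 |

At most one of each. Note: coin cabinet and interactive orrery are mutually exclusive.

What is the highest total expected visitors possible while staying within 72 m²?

1088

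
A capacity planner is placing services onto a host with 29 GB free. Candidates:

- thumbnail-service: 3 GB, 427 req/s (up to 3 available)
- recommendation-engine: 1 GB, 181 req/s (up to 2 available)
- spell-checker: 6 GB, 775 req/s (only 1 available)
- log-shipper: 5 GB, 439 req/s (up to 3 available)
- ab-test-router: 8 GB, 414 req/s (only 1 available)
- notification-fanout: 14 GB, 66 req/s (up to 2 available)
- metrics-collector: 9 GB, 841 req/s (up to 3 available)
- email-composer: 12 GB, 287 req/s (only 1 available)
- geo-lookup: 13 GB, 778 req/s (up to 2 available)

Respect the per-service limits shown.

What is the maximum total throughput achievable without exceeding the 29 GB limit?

Greedy by ratio would take 3×thumbnail-service + 2×recommendation-engine + spell-checker + metrics-collector: 26 GB used, total 3259.
The 2 GB tied up in 2×recommendation-engine is better spent on log-shipper — total rises to 3336 (29 GB).
That's the maximum — no swap from here does better than 3336.

3336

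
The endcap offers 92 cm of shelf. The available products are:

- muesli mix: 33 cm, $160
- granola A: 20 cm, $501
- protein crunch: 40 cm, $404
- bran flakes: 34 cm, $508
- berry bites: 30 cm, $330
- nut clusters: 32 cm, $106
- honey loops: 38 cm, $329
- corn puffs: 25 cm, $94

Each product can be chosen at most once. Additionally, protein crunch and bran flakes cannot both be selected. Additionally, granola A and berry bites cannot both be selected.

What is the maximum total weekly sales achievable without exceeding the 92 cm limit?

1338

Density check — granola A 25.05, bran flakes 14.94, berry bites 11.00, protein crunch 10.10 are the best per cm.
Granola A + bran flakes + honey loops uses 92 of the 92 cm and totals 1338.
No other feasible combination exceeds 1338.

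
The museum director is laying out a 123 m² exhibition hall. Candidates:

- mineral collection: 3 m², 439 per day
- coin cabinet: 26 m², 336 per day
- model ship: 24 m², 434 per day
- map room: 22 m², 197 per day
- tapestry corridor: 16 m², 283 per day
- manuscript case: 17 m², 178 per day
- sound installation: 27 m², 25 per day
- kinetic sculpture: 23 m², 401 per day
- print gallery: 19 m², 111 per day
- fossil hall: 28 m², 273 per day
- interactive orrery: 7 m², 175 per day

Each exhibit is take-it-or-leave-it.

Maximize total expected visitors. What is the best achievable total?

Ranking by ratio (expected visitors/m²): mineral collection 146.33, interactive orrery 25.00, model ship 18.08, tapestry corridor 17.69.
Greedy by ratio would take mineral collection + coin cabinet + model ship + tapestry corridor + manuscript case + kinetic sculpture + interactive orrery: 116 m² used, total 2246.
The 17 m² tied up in manuscript case is better spent on map room — total rises to 2265 (121 m²).
That's the maximum — no swap from here does better than 2265.

2265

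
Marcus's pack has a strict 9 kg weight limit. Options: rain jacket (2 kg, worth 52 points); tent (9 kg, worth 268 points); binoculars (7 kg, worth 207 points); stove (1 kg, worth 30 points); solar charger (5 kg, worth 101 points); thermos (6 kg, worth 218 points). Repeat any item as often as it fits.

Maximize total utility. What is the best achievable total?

308

Density check — thermos 36.33, stove 30.00, tent 29.78 are the best per kg.
3×stove + thermos uses 9 of the 9 kg and totals 308.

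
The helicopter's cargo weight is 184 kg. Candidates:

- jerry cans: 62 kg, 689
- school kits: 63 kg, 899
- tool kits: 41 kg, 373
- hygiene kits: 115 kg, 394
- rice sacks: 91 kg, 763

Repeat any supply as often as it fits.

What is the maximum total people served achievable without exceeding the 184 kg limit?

The ratio ordering already packs tightly: 2×school kits + tool kits, 167 kg, 2171.
That's the maximum — no swap from here does better than 2171.

2171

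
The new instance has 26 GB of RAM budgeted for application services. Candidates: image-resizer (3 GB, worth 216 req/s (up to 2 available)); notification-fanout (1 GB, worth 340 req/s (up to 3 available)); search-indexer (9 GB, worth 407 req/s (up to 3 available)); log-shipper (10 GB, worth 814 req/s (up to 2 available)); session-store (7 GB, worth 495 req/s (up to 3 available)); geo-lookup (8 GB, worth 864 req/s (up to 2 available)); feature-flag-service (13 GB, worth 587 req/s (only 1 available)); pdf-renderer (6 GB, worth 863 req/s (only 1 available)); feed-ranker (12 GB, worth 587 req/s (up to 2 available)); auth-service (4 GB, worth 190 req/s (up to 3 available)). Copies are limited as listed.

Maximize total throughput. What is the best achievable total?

Taking 3×notification-fanout + 2×geo-lookup + pdf-renderer: 25 GB used, 3611 in throughput.
That's the maximum — no swap from here does better than 3611.

3611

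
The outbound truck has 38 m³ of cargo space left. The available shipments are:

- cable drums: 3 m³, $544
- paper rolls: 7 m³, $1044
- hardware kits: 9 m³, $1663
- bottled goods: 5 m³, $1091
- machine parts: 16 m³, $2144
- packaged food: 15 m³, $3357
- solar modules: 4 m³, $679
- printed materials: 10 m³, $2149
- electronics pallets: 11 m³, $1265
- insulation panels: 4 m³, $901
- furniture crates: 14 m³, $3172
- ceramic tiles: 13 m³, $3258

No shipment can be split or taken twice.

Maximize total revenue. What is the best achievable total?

8764

Ranking by ratio (revenue/m³): ceramic tiles 250.62, furniture crates 226.57, insulation panels 225.25.
The ratio heuristic lands on bottled goods + insulation panels + furniture crates + ceramic tiles (8422) but leaves 2 m³ idle.
But packaged food + printed materials + ceramic tiles fits in 38 m³ and reaches 8764.
Runner-up bottled goods + packaged food + insulation panels + ceramic tiles tops out at 8607.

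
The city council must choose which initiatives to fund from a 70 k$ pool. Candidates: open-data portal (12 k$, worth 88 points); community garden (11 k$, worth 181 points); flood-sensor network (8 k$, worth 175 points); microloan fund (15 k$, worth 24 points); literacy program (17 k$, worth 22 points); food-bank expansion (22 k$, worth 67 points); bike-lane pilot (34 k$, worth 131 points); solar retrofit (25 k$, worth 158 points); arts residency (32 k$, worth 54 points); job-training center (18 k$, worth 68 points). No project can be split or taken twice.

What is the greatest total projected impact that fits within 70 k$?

By projected impact per k$: flood-sensor network 21.88, community garden 16.45, open-data portal 7.33 lead.
Best packing: open-data portal + community garden + flood-sensor network + solar retrofit — 56 k$, 602 total.
That's the maximum — no swap from here does better than 602.

602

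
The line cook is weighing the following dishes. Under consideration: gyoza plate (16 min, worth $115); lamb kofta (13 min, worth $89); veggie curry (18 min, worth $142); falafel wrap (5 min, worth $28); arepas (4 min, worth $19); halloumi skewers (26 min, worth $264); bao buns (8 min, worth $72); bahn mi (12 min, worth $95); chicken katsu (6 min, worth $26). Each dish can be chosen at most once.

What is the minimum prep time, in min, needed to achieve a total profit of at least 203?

26

Need the lightest bundle worth ≥ 203.
Taking halloumi skewers gives 264 (≥ 203) for 26 min.
No combination under 26 min hits 203.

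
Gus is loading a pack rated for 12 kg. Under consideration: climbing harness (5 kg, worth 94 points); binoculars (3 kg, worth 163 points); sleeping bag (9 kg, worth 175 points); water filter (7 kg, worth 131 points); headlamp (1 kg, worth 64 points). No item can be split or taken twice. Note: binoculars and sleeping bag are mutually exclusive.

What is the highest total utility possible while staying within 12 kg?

Greedy by ratio would take climbing harness + binoculars + headlamp: 9 kg used, total 321.
The 5 kg tied up in climbing harness is better spent on water filter — total rises to 358 (11 kg).
Next best is climbing harness + binoculars + headlamp at 321 (9 kg) — short by 37.

358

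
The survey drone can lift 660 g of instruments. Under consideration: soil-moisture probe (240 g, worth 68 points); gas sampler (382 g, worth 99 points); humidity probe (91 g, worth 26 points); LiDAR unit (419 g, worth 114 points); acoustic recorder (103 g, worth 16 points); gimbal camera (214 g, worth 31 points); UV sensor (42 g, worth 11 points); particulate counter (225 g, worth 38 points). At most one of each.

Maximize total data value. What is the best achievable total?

Greedy by ratio would take soil-moisture probe + humidity probe + UV sensor + particulate counter: 598 g used, total 143.
The 358 g tied up in humidity probe and UV sensor and particulate counter is better spent on LiDAR unit — total rises to 182 (659 g).
The closest alternative, soil-moisture probe + gas sampler, reaches only 167.

182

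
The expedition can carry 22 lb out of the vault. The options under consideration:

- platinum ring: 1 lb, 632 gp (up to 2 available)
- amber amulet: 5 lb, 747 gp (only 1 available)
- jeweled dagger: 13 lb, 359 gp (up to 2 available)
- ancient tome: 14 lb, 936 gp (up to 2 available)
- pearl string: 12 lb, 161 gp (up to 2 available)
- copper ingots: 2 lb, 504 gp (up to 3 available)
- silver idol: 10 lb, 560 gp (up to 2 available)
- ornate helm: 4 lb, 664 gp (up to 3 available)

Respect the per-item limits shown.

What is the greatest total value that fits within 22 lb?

4851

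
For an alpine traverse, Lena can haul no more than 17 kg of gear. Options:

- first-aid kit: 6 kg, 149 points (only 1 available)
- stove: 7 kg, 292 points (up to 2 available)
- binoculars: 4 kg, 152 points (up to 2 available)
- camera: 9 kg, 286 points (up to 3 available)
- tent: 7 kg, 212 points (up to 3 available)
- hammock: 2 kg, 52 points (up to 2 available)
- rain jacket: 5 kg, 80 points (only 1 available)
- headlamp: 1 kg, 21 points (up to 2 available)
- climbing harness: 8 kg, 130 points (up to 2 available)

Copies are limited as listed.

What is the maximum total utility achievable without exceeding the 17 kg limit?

Best packing: 2×stove + hammock + headlamp — 17 kg, 657 total.
That's the maximum — no swap from here does better than 657.

657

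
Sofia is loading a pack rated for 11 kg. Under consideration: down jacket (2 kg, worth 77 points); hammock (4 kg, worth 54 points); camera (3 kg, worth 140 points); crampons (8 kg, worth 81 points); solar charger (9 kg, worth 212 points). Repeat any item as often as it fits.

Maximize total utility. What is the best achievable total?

497

Taking down jacket + 3×camera: 11 kg used, 497 in utility.
Nothing else within 11 kg beats 497.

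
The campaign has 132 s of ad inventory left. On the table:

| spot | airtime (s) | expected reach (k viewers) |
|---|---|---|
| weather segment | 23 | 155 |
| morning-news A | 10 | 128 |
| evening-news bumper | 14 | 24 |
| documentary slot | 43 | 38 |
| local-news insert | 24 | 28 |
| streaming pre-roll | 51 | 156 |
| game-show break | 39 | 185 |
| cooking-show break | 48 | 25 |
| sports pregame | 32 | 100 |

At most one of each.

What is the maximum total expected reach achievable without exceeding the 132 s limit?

624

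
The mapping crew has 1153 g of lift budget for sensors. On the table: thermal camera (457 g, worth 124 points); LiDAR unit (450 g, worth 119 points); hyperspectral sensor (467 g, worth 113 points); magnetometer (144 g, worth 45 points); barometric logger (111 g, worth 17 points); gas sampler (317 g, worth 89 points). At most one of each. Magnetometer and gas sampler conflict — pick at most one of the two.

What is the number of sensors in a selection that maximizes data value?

3

Optimal total is 288.
One optimal bundle: thermal camera + LiDAR unit + magnetometer (1051 g).
All optima have 3 sensors.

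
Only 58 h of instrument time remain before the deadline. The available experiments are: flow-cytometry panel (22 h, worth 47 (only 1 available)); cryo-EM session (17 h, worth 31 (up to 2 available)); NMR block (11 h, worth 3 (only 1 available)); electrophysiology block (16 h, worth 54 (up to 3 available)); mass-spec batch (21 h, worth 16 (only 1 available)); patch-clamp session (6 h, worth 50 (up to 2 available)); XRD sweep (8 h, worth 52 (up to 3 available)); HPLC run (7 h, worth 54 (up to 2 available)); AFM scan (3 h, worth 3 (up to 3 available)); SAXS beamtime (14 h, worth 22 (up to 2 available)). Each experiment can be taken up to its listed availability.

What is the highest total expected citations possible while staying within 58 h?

370

2×patch-clamp session + 3×XRD sweep + 2×HPLC run + 2×AFM scan uses 56 of the 58 h and totals 370.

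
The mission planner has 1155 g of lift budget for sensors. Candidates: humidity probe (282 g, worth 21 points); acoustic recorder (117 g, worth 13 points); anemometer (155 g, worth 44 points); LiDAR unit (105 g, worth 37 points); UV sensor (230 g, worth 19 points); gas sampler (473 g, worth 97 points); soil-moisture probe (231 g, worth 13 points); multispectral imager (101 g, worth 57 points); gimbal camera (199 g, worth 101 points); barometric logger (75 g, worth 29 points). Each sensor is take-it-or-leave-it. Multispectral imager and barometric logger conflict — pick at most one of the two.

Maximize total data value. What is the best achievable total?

By data value per g: multispectral imager 0.56, gimbal camera 0.51, barometric logger 0.39 lead.
Best packing: acoustic recorder + anemometer + LiDAR unit + gas sampler + multispectral imager + gimbal camera — 1150 g, 349 total.
The closest alternative, anemometer + LiDAR unit + gas sampler + multispectral imager + gimbal camera, reaches only 336.

349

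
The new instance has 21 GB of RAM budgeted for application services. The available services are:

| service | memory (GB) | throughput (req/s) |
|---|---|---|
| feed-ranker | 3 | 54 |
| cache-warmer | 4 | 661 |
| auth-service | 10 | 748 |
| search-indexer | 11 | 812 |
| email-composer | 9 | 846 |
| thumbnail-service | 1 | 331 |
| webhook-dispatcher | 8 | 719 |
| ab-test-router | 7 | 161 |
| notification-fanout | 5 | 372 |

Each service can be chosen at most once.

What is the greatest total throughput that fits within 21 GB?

2226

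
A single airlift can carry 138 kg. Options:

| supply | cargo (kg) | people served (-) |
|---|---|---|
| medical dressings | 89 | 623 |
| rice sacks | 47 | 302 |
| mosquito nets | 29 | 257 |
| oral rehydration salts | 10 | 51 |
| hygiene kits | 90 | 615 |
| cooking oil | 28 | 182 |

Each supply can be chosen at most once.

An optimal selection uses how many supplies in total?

The maximum people served within 138 kg is 931.
One optimal bundle: medical dressings + mosquito nets + oral rehydration salts (128 kg).
Any selection reaching 931 contains exactly 3 supplies.

3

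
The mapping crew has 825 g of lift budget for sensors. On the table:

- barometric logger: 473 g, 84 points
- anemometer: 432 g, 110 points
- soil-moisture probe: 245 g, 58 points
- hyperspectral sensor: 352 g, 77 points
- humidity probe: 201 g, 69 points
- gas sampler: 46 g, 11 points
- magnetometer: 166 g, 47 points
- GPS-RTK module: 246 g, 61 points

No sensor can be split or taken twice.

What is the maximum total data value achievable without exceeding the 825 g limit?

By data value per g: humidity probe 0.34, magnetometer 0.28, anemometer 0.25, GPS-RTK module 0.25 lead.
Taking anemometer + humidity probe + magnetometer: 799 g used, 226 in data value.
The closest alternative, hyperspectral sensor + humidity probe + GPS-RTK module, reaches only 207.

226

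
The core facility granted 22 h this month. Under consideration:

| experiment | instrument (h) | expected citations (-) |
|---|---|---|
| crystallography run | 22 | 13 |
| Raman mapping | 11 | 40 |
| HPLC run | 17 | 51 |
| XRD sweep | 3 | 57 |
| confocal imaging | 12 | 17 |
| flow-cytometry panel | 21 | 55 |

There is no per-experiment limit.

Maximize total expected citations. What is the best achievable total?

399

Density check — XRD sweep 19.00, Raman mapping 3.64, HPLC run 3.00, flow-cytometry panel 2.62 are the best per h.
Taking 7×XRD sweep: 21 h used, 399 in expected citations.
Nothing else within 22 h beats 399.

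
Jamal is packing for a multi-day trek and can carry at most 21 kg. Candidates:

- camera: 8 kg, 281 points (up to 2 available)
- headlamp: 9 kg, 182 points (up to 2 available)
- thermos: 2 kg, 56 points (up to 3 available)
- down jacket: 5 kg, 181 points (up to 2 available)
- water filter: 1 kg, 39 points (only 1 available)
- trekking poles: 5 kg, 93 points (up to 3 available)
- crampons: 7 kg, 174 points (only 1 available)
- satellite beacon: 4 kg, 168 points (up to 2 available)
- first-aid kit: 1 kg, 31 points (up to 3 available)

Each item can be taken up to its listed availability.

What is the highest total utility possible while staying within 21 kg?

799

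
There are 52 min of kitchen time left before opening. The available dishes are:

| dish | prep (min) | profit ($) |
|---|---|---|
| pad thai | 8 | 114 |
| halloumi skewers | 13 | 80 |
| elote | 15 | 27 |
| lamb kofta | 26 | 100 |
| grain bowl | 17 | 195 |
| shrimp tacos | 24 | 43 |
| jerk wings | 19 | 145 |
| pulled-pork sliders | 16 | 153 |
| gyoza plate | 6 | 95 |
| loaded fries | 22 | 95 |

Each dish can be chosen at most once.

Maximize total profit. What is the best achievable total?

557

The ratio ordering already packs tightly: pad thai + grain bowl + pulled-pork sliders + gyoza plate, 47 min, 557.
Runner-up pad thai + grain bowl + jerk wings + gyoza plate tops out at 549.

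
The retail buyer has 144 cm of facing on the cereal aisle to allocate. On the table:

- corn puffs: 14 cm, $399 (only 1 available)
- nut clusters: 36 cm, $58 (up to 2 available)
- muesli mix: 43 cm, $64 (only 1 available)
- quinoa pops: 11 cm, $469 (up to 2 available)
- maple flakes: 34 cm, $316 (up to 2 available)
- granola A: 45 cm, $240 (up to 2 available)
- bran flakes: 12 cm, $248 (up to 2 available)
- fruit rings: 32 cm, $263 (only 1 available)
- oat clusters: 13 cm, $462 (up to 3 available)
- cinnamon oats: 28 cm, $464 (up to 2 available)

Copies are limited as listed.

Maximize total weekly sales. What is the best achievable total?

3899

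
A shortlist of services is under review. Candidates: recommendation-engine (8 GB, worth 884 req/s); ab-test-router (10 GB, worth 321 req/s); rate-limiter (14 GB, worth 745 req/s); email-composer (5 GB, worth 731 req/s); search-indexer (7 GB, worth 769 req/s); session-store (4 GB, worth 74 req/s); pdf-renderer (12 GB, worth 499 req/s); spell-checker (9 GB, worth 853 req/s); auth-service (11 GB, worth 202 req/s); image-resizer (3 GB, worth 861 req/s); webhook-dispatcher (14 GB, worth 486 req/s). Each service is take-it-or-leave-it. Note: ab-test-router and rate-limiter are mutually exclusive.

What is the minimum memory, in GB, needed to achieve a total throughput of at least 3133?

23

Look for the lowest-memory combination reaching 3133.
recommendation-engine + email-composer + search-indexer + image-resizer reaches 3245 using 23 GB.
Any bundle with less than 23 GB falls short of 3133.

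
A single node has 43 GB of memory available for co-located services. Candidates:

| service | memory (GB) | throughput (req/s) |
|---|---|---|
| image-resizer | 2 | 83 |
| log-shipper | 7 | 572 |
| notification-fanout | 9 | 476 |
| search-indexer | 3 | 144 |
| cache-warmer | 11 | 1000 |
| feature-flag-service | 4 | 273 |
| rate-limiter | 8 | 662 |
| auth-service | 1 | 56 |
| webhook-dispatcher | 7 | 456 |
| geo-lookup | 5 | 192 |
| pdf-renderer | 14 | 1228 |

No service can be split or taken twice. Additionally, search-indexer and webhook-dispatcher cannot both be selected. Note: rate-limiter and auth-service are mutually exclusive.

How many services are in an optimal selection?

Best achievable throughput is 3606.
One optimal bundle: log-shipper + search-indexer + cache-warmer + rate-limiter + pdf-renderer (43 GB).
Every optimal selection uses 5 services.

5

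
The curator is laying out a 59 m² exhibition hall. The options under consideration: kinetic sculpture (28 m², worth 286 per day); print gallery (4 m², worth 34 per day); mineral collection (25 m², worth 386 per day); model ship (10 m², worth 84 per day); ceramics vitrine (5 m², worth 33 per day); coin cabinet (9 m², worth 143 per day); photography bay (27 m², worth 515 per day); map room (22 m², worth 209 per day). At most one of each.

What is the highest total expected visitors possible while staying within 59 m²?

935

Taking the top-ratio exhibits first gives coin cabinet + photography bay + map room for 867 (58 m²).
Dropping coin cabinet and map room frees 31 m²; slotting in print gallery + mineral collection (29 m²) lifts the total to 935 at 56 m².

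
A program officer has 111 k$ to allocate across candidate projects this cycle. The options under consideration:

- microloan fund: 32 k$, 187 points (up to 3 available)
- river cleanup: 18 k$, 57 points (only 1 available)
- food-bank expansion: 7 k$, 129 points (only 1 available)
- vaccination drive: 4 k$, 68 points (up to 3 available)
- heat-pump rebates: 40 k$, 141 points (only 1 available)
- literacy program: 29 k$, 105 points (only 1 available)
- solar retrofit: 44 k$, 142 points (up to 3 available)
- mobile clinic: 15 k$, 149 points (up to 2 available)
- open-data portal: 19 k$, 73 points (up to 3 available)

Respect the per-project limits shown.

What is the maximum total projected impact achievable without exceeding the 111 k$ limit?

937

The ratio heuristic lands on microloan fund + food-bank expansion + 3×vaccination drive + 2×mobile clinic + open-data portal (891) but leaves 11 k$ idle.
Dropping vaccination drive and open-data portal frees 23 k$; slotting in microloan fund (32 k$) lifts the total to 937 at 109 k$.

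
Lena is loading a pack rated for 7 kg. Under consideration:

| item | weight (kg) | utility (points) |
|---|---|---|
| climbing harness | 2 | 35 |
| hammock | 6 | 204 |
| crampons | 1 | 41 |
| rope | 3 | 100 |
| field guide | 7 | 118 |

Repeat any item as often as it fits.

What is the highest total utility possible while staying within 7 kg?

287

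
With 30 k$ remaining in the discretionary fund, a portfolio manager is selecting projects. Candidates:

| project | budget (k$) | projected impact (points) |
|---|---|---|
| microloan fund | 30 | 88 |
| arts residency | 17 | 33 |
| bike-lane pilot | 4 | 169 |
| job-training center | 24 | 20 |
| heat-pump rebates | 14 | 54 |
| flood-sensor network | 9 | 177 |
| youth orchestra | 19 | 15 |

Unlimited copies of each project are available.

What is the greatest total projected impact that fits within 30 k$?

1183

Taking 7×bike-lane pilot: 28 k$ used, 1183 in projected impact.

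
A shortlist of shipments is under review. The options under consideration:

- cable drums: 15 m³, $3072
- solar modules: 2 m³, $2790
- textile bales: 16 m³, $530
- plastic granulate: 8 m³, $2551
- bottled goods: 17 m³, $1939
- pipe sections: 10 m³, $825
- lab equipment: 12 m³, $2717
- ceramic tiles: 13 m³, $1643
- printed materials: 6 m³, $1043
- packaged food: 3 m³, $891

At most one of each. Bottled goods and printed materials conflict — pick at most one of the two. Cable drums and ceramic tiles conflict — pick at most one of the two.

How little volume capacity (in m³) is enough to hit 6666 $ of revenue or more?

Need the lightest bundle worth ≥ 6666.
solar modules + plastic granulate + printed materials + packaged food reaches 7275 using 19 m³.
No combination under 19 m³ hits 6666.

19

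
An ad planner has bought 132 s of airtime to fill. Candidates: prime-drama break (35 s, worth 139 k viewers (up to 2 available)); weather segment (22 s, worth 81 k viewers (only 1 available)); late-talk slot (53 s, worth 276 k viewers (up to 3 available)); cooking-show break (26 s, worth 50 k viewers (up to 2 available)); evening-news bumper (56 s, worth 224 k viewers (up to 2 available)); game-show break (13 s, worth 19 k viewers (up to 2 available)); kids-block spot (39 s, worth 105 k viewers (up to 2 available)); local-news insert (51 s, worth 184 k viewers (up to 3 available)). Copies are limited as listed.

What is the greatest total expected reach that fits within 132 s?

633

The ratio ordering already packs tightly: weather segment + 2×late-talk slot, 128 s, 633.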